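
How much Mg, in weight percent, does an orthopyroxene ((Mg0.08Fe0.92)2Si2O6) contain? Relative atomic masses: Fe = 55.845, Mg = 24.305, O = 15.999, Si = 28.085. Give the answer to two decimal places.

M((Mg0.08Fe0.92)2Si2O6) = 258.808 g/mol.
Mg contributes 0.16 × 24.305 = 3.889 g per mole.
3.889/258.808 = 0.0150 → 1.50%.

1.50 weight percent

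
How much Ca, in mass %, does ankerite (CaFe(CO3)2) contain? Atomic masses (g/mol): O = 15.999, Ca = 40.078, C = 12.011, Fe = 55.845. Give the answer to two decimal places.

Formula mass = 1*40.078 + 1*55.845 + 2*12.011 + 6*15.999 = 215.939 g/mol, of which 40.078 g is Ca.
So Ca makes up 40.078/215.939 = 0.1856 of the mass, i.e. 18.56%.

18.56 mass %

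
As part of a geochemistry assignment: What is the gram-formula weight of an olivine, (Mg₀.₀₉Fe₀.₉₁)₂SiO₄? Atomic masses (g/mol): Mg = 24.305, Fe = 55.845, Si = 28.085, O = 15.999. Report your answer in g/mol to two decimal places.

Mg: 0.18 × 24.305 = 4.3749
Fe: 1.82 × 55.845 = 101.6379
Si: 1 × 28.085 = 28.0850
O: 4 × 15.999 = 63.9960
Summing the contributions gives the formula mass.

198.09 g/mol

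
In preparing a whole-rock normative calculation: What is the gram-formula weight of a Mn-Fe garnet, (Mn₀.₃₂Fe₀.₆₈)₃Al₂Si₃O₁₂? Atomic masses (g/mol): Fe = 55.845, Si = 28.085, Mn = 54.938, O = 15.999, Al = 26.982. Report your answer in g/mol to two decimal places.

The formula mass is the sum 0.96*54.938 + 2.04*55.845 + 2*26.982 + 3*28.085 + 12*15.999.

496.87 g/mol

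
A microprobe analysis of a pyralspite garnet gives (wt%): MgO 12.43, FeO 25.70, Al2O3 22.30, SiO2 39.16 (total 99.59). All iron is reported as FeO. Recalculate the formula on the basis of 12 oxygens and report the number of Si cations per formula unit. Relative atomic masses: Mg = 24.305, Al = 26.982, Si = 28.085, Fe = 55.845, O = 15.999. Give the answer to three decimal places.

MgO: 12.43/40.304 = 0.30841 mol → 0.30841 mol Mg, 0.30841 mol O.
FeO: 25.70/71.844 = 0.35772 mol → 0.35772 mol Fe, 0.35772 mol O.
Al2O3: 22.30/101.961 = 0.21871 mol → 0.43742 mol Al, 0.65613 mol O.
SiO2: 39.16/60.083 = 0.65177 mol → 0.65177 mol Si, 1.30354 mol O.
Total oxygen = 2.62580 mol. Normalization factor = 12/2.62580 = 4.57004.
Si per 12 O = 0.65177 × 4.57004 = 2.979.

2.979 Si apfu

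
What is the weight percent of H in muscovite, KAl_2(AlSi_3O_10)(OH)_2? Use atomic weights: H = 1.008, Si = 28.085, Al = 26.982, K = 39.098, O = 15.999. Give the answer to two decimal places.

0.51 mass %

Formula mass = 1×39.098 + 3×26.982 + 3×28.085 + 12×15.999 + 2×1.008 = 398.303 g/mol, of which 2.016 g is H.
So H makes up 2.016/398.303 = 0.0051 of the mass, i.e. 0.51%.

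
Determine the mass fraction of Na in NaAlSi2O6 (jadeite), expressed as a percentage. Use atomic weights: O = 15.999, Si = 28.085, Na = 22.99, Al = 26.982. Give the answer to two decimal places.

11.37 weight percent

M(NaAlSi2O6) = 202.136 g/mol.
Na contributes 1 × 22.99 = 22.990 g per mole.
22.990/202.136 = 0.1137 → 11.37%.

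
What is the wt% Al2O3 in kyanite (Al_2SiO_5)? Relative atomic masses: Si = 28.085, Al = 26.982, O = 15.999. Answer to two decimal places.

62.92 wt%

Molar mass of Al_2SiO_5 = 2*26.982 + 1*28.085 + 5*15.999 = 162.044 g/mol.
Each formula unit contains 2 Al, equivalent to 2/2 = 1.0000 mol Al2O3.
M(Al2O3) = 2×26.982 + 3×15.999 = 101.961 g/mol.
Mass of Al2O3 per formula unit = 1.0000 × 101.961 = 101.961 g.
Al2O3 wt% = 101.961 / 162.044 × 100 = 62.92%.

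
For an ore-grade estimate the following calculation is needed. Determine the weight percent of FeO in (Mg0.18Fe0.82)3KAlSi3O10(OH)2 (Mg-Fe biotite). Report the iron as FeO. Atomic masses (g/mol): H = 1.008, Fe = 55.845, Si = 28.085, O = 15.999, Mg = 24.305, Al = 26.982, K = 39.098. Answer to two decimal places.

35.72 wt%

M((Mg0.18Fe0.82)3KAlSi3O10(OH)2) = 494.842 g/mol; M(FeO) = 71.844 g/mol.
Moles FeO per formula unit = 2.46 Fe ÷ 1 = 2.4600.
FeO fraction = (2.4600 × 71.844) / 494.842 = 176.736/494.842 = 0.3572.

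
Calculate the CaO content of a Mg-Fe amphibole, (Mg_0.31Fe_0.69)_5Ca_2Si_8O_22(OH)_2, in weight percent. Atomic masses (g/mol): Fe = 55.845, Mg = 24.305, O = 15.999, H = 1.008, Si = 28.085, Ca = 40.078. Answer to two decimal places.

M((Mg_0.31Fe_0.69)_5Ca_2Si_8O_22(OH)_2) = 921.166 g/mol; M(CaO) = 56.077 g/mol.
Moles CaO per formula unit = 2 Ca ÷ 1 = 2.0000.
CaO fraction = (2.0000 × 56.077) / 921.166 = 112.154/921.166 = 0.1218.

12.18 wt%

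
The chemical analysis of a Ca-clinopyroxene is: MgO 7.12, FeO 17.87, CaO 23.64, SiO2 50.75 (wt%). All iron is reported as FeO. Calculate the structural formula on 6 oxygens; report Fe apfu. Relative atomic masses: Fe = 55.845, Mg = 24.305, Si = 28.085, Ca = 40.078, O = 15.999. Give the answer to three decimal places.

0.588 Fe apfu

MgO (M=40.304): mol = 0.17666; Mg = 0.17666, O = 0.17666.
FeO (M=71.844): mol = 0.24873; Fe = 0.24873, O = 0.24873.
CaO (M=56.077): mol = 0.42156; Ca = 0.42156, O = 0.42156.
SiO2 (M=60.083): mol = 0.84466; Si = 0.84466, O = 1.68932.
ΣO = 2.53627; factor = 6/ΣO = 2.36568.
Fe apfu = 0.24873 × 2.36568 = 0.588.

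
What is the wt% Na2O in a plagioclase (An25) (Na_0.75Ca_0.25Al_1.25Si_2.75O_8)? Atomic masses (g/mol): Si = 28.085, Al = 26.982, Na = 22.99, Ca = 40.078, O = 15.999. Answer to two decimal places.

8.73 wt%

M(Na_0.75Ca_0.25Al_1.25Si_2.75O_8) = 266.215 g/mol; M(Na2O) = 61.979 g/mol.
Moles Na2O per formula unit = 0.75 Na ÷ 2 = 0.3750.
Na2O fraction = (0.3750 × 61.979) / 266.215 = 23.242/266.215 = 0.0873.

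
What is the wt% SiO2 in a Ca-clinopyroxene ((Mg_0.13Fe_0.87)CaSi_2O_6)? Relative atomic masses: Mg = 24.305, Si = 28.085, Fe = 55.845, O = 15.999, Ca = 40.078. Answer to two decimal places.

Formula mass = 243.987 g/mol.
2 Si → 2.0000 mol SiO2 per formula unit; M(SiO2) = 60.083, so SiO2 mass = 120.166 g.
120.166/243.987 × 100 = 49.25 wt%.

49.25 wt%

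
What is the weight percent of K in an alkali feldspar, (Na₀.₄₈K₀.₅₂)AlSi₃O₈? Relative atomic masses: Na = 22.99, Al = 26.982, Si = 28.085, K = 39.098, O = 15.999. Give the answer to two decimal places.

Molar mass of (Na₀.₄₈K₀.₅₂)AlSi₃O₈: 0.48*22.99 + 0.52*39.098 + 1*26.982 + 3*28.085 + 8*15.999 = 270.595 g/mol.
Mass of K per formula unit: 0.52 × 39.098 = 20.331 g.
Weight fraction K = 20.331 / 270.595 = 0.0751.

7.51 weight percent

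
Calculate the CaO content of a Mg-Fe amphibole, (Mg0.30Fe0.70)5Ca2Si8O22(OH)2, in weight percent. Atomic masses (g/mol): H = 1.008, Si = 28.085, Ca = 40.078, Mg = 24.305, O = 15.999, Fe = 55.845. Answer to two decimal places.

M((Mg0.30Fe0.70)5Ca2Si8O22(OH)2) = 922.743 g/mol; M(CaO) = 56.077 g/mol.
Moles CaO per formula unit = 2 Ca ÷ 1 = 2.0000.
CaO fraction = (2.0000 × 56.077) / 922.743 = 112.154/922.743 = 0.1215.

12.15 wt%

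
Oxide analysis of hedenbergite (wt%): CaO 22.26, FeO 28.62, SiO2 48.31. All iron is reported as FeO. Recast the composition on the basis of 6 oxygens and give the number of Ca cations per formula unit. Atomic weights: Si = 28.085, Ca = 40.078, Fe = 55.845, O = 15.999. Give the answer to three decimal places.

0.991 Ca apfu

CaO: 22.26/56.077 = 0.39695 mol → 0.39695 mol Ca, 0.39695 mol O.
FeO: 28.62/71.844 = 0.39836 mol → 0.39836 mol Fe, 0.39836 mol O.
SiO2: 48.31/60.083 = 0.80405 mol → 0.80405 mol Si, 1.60810 mol O.
Total oxygen = 2.40341 mol. Normalization factor = 6/2.40341 = 2.49645.
Ca per 6 O = 0.39695 × 2.49645 = 0.991.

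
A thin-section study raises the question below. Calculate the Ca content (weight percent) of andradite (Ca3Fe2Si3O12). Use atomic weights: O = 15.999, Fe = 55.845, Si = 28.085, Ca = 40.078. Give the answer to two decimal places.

23.66 weight percent

Formula mass = 3*40.078 + 2*55.845 + 3*28.085 + 12*15.999 = 508.167 g/mol, of which 120.234 g is Ca.
So Ca makes up 120.234/508.167 = 0.2366 of the mass, i.e. 23.66%.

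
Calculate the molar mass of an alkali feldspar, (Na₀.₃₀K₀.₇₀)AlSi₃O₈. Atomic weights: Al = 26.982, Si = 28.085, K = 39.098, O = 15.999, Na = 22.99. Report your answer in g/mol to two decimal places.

Na: 0.30 × 22.99 = 6.8970
K: 0.70 × 39.098 = 27.3686
Al: 1 × 26.982 = 26.9820
Si: 3 × 28.085 = 84.2550
O: 8 × 15.999 = 127.9920
Summing the contributions gives the formula mass.

273.49 g/mol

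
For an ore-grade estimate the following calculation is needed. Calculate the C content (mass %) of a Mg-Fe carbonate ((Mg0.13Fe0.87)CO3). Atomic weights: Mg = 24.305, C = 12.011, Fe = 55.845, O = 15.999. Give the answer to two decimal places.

M((Mg0.13Fe0.87)CO3) = 111.753 g/mol.
C contributes 1 × 12.011 = 12.011 g per mole.
12.011/111.753 = 0.1075 → 10.75%.

10.75 mass %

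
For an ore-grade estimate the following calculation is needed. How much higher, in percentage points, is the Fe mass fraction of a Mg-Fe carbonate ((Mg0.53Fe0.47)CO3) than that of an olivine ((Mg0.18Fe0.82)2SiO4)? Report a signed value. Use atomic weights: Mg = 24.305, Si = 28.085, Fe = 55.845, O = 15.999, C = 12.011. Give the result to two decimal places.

M((Mg0.53Fe0.47)CO3) = 99.137 g/mol, so wt% Fe = 26.247/99.137 × 100 = 26.48%.
M((Mg0.18Fe0.82)2SiO4) = 192.417 g/mol, so wt% Fe = 91.586/192.417 × 100 = 47.60%.
26.48 − 47.60 = -21.12 pp.

-21.12 percentage points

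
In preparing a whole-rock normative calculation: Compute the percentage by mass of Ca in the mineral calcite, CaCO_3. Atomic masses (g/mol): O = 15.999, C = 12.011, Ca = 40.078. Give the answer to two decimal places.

40.04 mass %

M(CaCO_3) = 100.086 g/mol.
Ca contributes 1 × 40.078 = 40.078 g per mole.
40.078/100.086 = 0.4004 → 40.04%.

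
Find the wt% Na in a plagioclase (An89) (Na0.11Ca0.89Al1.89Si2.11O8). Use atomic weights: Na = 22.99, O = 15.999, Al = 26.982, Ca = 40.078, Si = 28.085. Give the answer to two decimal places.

0.91 wt%

Formula mass = 0.11*22.99 + 0.89*40.078 + 1.89*26.982 + 2.11*28.085 + 8*15.999 = 276.446 g/mol, of which 2.529 g is Na.
So Na makes up 2.529/276.446 = 0.0091 of the mass, i.e. 0.91%.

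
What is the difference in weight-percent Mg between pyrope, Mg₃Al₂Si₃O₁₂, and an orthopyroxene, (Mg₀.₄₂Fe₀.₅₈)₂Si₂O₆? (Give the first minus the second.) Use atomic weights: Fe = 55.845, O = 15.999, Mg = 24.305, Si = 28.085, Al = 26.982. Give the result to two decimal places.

9.49 percentage points

First mineral: 72.915 g Mg in 403.122 g formula = 18.09 wt% Mg.
Second mineral: 20.416 g Mg in 237.360 g formula = 8.60 wt% Mg.
18.09% − 8.60% gives a difference of 9.49 percentage points.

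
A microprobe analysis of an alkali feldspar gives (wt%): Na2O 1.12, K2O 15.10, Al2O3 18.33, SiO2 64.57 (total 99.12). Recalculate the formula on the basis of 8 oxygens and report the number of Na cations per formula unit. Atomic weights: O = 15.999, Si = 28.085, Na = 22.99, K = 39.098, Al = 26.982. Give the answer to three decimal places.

0.101 Na apfu

1.12 wt% Na2O ÷ 61.979 g/mol = 0.01807 mol, giving 0.03614 Na and 0.01807 O.
15.10 wt% K2O ÷ 94.195 g/mol = 0.16031 mol, giving 0.32062 K and 0.16031 O.
18.33 wt% Al2O3 ÷ 101.961 g/mol = 0.17977 mol, giving 0.35954 Al and 0.53931 O.
64.57 wt% SiO2 ÷ 60.083 g/mol = 1.07468 mol, giving 1.07468 Si and 2.14936 O.
Oxygen sums to 2.86705; scaling by 8/2.86705 = 2.79032 puts the formula on 8 O.
Na: 0.03614 × 2.79032 = 0.101 atoms per formula unit.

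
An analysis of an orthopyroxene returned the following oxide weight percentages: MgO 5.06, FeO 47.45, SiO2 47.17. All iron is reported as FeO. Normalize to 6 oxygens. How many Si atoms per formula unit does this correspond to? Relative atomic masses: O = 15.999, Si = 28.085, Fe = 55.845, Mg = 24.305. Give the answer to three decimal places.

MgO (M=40.304): mol = 0.12555; Mg = 0.12555, O = 0.12555.
FeO (M=71.844): mol = 0.66046; Fe = 0.66046, O = 0.66046.
SiO2 (M=60.083): mol = 0.78508; Si = 0.78508, O = 1.57016.
ΣO = 2.35617; factor = 6/ΣO = 2.54651.
Si apfu = 0.78508 × 2.54651 = 1.999.

1.999 Si apfu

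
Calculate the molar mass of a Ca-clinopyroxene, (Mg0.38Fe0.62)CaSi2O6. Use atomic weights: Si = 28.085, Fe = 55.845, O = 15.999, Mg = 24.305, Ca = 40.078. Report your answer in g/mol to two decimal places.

The formula mass is the sum 0.38·24.305 + 0.62·55.845 + 1·40.078 + 2·28.085 + 6·15.999.

236.10 g/mol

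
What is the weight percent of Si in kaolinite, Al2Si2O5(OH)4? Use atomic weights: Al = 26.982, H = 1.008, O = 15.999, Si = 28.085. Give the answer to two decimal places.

21.76 mass %

M(Al2Si2O5(OH)4) = 258.157 g/mol.
Si contributes 2 × 28.085 = 56.170 g per mole.
56.170/258.157 = 0.2176 → 21.76%.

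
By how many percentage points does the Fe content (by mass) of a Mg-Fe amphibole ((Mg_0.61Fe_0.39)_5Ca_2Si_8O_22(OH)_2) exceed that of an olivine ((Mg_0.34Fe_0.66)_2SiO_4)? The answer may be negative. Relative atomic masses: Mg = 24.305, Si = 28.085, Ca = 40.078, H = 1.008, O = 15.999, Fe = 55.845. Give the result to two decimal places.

-27.97 percentage points

First mineral: 108.898 g Fe in 873.856 g formula = 12.46 wt% Fe.
Second mineral: 73.715 g Fe in 182.324 g formula = 40.43 wt% Fe.
12.46% − 40.43% gives a difference of -27.97 percentage points.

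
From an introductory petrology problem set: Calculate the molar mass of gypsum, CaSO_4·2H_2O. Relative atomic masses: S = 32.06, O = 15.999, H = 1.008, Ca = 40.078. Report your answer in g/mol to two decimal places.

172.16 g/mol

Ca: 1 × 40.078 = 40.0780
S: 1 × 32.06 = 32.0600
O: 6 × 15.999 = 95.9940
H: 4 × 1.008 = 4.0320
Summing the contributions gives the formula mass.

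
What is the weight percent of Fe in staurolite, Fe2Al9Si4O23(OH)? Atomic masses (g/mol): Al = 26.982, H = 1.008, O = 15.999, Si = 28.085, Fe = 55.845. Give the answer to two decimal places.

M(Fe2Al9Si4O23(OH)) = 851.852 g/mol.
Fe contributes 2 × 55.845 = 111.690 g per mole.
111.690/851.852 = 0.1311 → 13.11%.

13.11 weight percent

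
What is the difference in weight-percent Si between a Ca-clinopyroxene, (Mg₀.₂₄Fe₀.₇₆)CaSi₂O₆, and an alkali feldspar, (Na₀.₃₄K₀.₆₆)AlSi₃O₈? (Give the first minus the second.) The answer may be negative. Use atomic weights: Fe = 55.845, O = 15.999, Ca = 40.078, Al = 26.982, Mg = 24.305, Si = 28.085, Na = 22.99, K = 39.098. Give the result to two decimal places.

First mineral: 56.170 g Si in 240.517 g formula = 23.35 wt% Si.
Second mineral: 84.255 g Si in 272.850 g formula = 30.88 wt% Si.
23.35% − 30.88% gives a difference of -7.53 percentage points.

-7.53 percentage points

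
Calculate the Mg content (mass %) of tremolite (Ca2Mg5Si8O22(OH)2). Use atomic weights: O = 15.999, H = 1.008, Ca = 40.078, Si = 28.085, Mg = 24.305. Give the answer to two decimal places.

Formula mass = 2·40.078 + 5·24.305 + 8·28.085 + 24·15.999 + 2·1.008 = 812.353 g/mol, of which 121.525 g is Mg.
So Mg makes up 121.525/812.353 = 0.1496 of the mass, i.e. 14.96%.

14.96 mass %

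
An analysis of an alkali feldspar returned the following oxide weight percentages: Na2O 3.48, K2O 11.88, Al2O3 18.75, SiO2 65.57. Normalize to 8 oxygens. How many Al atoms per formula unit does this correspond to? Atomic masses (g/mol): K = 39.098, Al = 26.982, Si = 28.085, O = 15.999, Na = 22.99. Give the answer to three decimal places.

1.009 Al apfu

Na2O (M=61.979): mol = 0.05615; Na = 0.11230, O = 0.05615.
K2O (M=94.195): mol = 0.12612; K = 0.25224, O = 0.12612.
Al2O3 (M=101.961): mol = 0.18389; Al = 0.36778, O = 0.55167.
SiO2 (M=60.083): mol = 1.09132; Si = 1.09132, O = 2.18264.
ΣO = 2.91658; factor = 8/ΣO = 2.74294.
Al apfu = 0.36778 × 2.74294 = 1.009.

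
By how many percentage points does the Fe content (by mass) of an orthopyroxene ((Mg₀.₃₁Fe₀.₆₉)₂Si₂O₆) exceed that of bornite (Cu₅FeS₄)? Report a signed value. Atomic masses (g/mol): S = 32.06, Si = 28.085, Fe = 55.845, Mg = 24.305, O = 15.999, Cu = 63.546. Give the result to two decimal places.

First mineral: 77.066 g Fe in 244.299 g formula = 31.55 wt% Fe.
Second mineral: 55.845 g Fe in 501.815 g formula = 11.13 wt% Fe.
31.55% − 11.13% gives a difference of 20.42 percentage points.

20.42 percentage points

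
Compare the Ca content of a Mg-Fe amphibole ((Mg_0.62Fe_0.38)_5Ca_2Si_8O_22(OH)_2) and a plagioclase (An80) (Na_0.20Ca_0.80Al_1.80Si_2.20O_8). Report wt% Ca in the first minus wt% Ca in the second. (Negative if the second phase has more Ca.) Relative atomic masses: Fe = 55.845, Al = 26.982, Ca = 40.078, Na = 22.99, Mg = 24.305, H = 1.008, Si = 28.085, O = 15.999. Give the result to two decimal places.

-2.47 percentage points

M((Mg_0.62Fe_0.38)_5Ca_2Si_8O_22(OH)_2) = 872.279 g/mol, so wt% Ca = 80.156/872.279 × 100 = 9.19%.
M(Na_0.20Ca_0.80Al_1.80Si_2.20O_8) = 275.007 g/mol, so wt% Ca = 32.062/275.007 × 100 = 11.66%.
9.19 − 11.66 = -2.47 pp.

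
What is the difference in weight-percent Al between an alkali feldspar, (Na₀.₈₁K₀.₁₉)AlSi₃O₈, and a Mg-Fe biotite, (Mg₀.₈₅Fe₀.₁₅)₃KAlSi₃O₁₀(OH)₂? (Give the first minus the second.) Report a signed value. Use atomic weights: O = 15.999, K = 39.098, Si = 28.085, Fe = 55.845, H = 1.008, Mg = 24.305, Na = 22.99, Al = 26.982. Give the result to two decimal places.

M((Na₀.₈₁K₀.₁₉)AlSi₃O₈) = 265.280 g/mol, so wt% Al = 26.982/265.280 × 100 = 10.17%.
M((Mg₀.₈₅Fe₀.₁₅)₃KAlSi₃O₁₀(OH)₂) = 431.447 g/mol, so wt% Al = 26.982/431.447 × 100 = 6.25%.
10.17 − 6.25 = 3.92 pp.

3.92 percentage points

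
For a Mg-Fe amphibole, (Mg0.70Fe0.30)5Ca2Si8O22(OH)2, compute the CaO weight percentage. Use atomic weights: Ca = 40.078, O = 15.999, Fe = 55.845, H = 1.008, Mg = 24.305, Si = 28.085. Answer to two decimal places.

Molar mass of (Mg0.70Fe0.30)5Ca2Si8O22(OH)2 = 3.50×24.305 + 1.50×55.845 + 2×40.078 + 8×28.085 + 24×15.999 + 2×1.008 = 859.663 g/mol.
Each formula unit contains 2 Ca, equivalent to 2/1 = 2.0000 mol CaO.
M(CaO) = 1×40.078 + 1×15.999 = 56.077 g/mol.
Mass of CaO per formula unit = 2.0000 × 56.077 = 112.154 g.
CaO wt% = 112.154 / 859.663 × 100 = 13.05%.

13.05 wt%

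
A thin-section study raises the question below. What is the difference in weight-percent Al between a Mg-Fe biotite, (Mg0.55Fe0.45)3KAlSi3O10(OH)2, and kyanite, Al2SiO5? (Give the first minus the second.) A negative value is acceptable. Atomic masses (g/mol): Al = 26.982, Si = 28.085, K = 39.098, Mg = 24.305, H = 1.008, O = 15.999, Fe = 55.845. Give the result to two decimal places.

First mineral: 26.982 g Al in 459.833 g formula = 5.87 wt% Al.
Second mineral: 53.964 g Al in 162.044 g formula = 33.30 wt% Al.
5.87% − 33.30% gives a difference of -27.43 percentage points.

-27.43 percentage points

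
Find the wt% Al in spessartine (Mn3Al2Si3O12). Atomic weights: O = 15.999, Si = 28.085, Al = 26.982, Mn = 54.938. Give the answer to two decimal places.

10.90 wt%

Molar mass of Mn3Al2Si3O12: 3·54.938 + 2·26.982 + 3·28.085 + 12·15.999 = 495.021 g/mol.
Mass of Al per formula unit: 2 × 26.982 = 53.964 g.
Weight fraction Al = 53.964 / 495.021 = 0.1090.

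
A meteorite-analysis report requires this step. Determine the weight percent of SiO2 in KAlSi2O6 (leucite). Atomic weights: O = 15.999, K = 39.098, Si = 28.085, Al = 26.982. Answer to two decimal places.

M(KAlSi2O6) = 218.244 g/mol; M(SiO2) = 60.083 g/mol.
Moles SiO2 per formula unit = 2 Si ÷ 1 = 2.0000.
SiO2 fraction = (2.0000 × 60.083) / 218.244 = 120.166/218.244 = 0.5506.

55.06 wt%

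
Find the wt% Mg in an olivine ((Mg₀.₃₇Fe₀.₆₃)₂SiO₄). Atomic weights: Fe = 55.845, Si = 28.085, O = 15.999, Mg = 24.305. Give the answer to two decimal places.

Formula mass = 0.74×24.305 + 1.26×55.845 + 1×28.085 + 4×15.999 = 180.431 g/mol, of which 17.986 g is Mg.
So Mg makes up 17.986/180.431 = 0.0997 of the mass, i.e. 9.97%.

9.97 wt%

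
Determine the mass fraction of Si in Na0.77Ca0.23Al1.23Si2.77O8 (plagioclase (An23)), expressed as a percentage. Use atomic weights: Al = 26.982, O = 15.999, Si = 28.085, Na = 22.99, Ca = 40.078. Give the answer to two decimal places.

Molar mass of Na0.77Ca0.23Al1.23Si2.77O8: 0.77×22.99 + 0.23×40.078 + 1.23×26.982 + 2.77×28.085 + 8×15.999 = 265.896 g/mol.
Mass of Si per formula unit: 2.77 × 28.085 = 77.795 g.
Weight fraction Si = 77.795 / 265.896 = 0.2926.

29.26 weight percent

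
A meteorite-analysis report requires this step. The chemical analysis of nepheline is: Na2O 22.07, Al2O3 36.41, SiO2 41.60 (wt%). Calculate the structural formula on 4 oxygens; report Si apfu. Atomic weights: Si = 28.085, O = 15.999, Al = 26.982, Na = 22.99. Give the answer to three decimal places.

Na2O (M=61.979): mol = 0.35609; Na = 0.71218, O = 0.35609.
Al2O3 (M=101.961): mol = 0.35710; Al = 0.71420, O = 1.07130.
SiO2 (M=60.083): mol = 0.69238; Si = 0.69238, O = 1.38476.
ΣO = 2.81215; factor = 4/ΣO = 1.42240.
Si apfu = 0.69238 × 1.42240 = 0.985.

0.985 Si apfu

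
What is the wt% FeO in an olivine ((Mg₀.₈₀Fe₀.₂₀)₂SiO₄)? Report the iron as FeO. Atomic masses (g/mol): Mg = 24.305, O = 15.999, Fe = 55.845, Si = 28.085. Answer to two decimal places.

M((Mg₀.₈₀Fe₀.₂₀)₂SiO₄) = 153.307 g/mol; M(FeO) = 71.844 g/mol.
Moles FeO per formula unit = 0.40 Fe ÷ 1 = 0.4000.
FeO fraction = (0.4000 × 71.844) / 153.307 = 28.738/153.307 = 0.1875.

18.75 wt%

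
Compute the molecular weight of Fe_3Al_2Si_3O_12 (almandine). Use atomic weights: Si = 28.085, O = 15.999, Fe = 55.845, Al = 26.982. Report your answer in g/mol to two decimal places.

The formula mass is the sum 3(55.845) + 2(26.982) + 3(28.085) + 12(15.999).

497.74 g/mol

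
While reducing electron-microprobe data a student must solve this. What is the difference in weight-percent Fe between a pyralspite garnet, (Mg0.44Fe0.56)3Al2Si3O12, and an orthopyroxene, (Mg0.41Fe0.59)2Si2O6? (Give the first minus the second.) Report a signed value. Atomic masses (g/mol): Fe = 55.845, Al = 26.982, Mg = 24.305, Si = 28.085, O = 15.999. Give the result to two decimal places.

Fe in (Mg0.44Fe0.56)3Al2Si3O12: molar mass 456.109 g/mol; 1.68×55.845 = 93.820 g → 20.57 wt%.
Fe in (Mg0.41Fe0.59)2Si2O6: molar mass 237.991 g/mol; 1.18×55.845 = 65.897 g → 27.69 wt%.
Difference = 20.57 − 27.69 = -7.12 percentage points.

-7.12 percentage points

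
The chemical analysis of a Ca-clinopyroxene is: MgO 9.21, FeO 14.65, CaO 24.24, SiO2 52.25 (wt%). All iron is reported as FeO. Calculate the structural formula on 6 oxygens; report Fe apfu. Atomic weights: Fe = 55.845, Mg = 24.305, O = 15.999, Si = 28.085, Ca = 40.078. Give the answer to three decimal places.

MgO (M=40.304): mol = 0.22851; Mg = 0.22851, O = 0.22851.
FeO (M=71.844): mol = 0.20391; Fe = 0.20391, O = 0.20391.
CaO (M=56.077): mol = 0.43226; Ca = 0.43226, O = 0.43226.
SiO2 (M=60.083): mol = 0.86963; Si = 0.86963, O = 1.73926.
ΣO = 2.60394; factor = 6/ΣO = 2.30420.
Fe apfu = 0.20391 × 2.30420 = 0.470.

0.470 Fe apfu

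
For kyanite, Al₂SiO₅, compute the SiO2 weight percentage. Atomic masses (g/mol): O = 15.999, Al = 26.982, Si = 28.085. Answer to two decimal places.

37.08 wt%

Molar mass of Al₂SiO₅ = 2×26.982 + 1×28.085 + 5×15.999 = 162.044 g/mol.
Each formula unit contains 1 Si, equivalent to 1/1 = 1.0000 mol SiO2.
M(SiO2) = 1×28.085 + 2×15.999 = 60.083 g/mol.
Mass of SiO2 per formula unit = 1.0000 × 60.083 = 60.083 g.
SiO2 wt% = 60.083 / 162.044 × 100 = 37.08%.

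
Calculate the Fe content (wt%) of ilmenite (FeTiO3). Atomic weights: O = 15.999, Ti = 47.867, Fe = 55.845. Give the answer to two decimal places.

Formula mass = 1·55.845 + 1·47.867 + 3·15.999 = 151.709 g/mol, of which 55.845 g is Fe.
So Fe makes up 55.845/151.709 = 0.3681 of the mass, i.e. 36.81%.

36.81 wt%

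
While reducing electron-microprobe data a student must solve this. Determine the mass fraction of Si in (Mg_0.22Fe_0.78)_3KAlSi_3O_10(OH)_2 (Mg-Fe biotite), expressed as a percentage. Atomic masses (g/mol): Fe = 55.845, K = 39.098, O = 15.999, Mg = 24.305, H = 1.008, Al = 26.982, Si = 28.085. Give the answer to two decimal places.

17.16 weight percent

M((Mg_0.22Fe_0.78)_3KAlSi_3O_10(OH)_2) = 491.058 g/mol.
Si contributes 3 × 28.085 = 84.255 g per mole.
84.255/491.058 = 0.1716 → 17.16%.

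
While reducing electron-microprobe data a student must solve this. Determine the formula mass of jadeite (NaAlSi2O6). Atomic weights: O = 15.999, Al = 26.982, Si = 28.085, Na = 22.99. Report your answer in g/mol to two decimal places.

Na: 1 × 22.99 = 22.9900
Al: 1 × 26.982 = 26.9820
Si: 2 × 28.085 = 56.1700
O: 6 × 15.999 = 95.9940
Summing the contributions gives the formula mass.

202.14 g/mol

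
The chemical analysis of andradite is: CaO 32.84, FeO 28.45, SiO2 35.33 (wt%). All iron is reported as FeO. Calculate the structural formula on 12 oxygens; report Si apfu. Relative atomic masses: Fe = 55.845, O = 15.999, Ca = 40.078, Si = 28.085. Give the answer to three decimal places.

3.270 Si apfu

32.84 wt% CaO ÷ 56.077 g/mol = 0.58562 mol, giving 0.58562 Ca and 0.58562 O.
28.45 wt% FeO ÷ 71.844 g/mol = 0.39600 mol, giving 0.39600 Fe and 0.39600 O.
35.33 wt% SiO2 ÷ 60.083 g/mol = 0.58802 mol, giving 0.58802 Si and 1.17604 O.
Oxygen sums to 2.15766; scaling by 12/2.15766 = 5.56158 puts the formula on 12 O.
Si: 0.58802 × 5.56158 = 3.270 atoms per formula unit.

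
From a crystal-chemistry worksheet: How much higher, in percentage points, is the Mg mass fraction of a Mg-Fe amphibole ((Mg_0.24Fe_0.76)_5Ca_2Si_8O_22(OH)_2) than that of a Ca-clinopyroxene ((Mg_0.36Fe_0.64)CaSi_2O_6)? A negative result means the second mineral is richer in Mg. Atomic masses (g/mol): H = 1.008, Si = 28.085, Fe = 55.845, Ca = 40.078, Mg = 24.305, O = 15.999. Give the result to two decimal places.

Mg in (Mg_0.24Fe_0.76)_5Ca_2Si_8O_22(OH)_2: molar mass 932.205 g/mol; 1.20×24.305 = 29.166 g → 3.13 wt%.
Mg in (Mg_0.36Fe_0.64)CaSi_2O_6: molar mass 236.733 g/mol; 0.36×24.305 = 8.750 g → 3.70 wt%.
Difference = 3.13 − 3.70 = -0.57 percentage points.

-0.57 percentage points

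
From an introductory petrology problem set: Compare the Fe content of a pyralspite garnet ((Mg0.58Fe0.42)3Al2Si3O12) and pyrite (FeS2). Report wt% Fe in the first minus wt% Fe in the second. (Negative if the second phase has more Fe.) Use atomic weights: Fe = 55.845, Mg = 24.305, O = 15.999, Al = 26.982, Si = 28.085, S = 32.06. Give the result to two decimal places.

-30.66 percentage points

First mineral: 70.365 g Fe in 442.862 g formula = 15.89 wt% Fe.
Second mineral: 55.845 g Fe in 119.965 g formula = 46.55 wt% Fe.
15.89% − 46.55% gives a difference of -30.66 percentage points.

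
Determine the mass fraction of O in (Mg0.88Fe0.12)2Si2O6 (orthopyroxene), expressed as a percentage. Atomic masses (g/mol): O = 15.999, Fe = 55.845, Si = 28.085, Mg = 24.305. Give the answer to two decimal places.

46.07 weight percent

Molar mass of (Mg0.88Fe0.12)2Si2O6: 1.76×24.305 + 0.24×55.845 + 2×28.085 + 6×15.999 = 208.344 g/mol.
Mass of O per formula unit: 6 × 15.999 = 95.994 g.
Weight fraction O = 95.994 / 208.344 = 0.4607.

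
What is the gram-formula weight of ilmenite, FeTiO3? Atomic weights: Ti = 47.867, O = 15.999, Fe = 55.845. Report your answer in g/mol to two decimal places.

151.71 g/mol

Fe: 1 × 55.845 = 55.8450
Ti: 1 × 47.867 = 47.8670
O: 3 × 15.999 = 47.9970
Summing the contributions gives the formula mass.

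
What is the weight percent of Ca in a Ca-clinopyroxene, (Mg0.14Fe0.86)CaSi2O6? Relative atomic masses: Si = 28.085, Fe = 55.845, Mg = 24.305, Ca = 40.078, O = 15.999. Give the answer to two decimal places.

Formula mass = 0.14·24.305 + 0.86·55.845 + 1·40.078 + 2·28.085 + 6·15.999 = 243.671 g/mol, of which 40.078 g is Ca.
So Ca makes up 40.078/243.671 = 0.1645 of the mass, i.e. 16.45%.

16.45 mass %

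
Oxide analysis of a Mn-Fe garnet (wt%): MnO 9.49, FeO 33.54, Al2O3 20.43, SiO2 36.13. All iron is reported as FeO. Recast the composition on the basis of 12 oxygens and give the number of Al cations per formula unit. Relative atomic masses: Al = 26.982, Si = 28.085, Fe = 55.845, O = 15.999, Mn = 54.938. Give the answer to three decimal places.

MnO (M=70.937): mol = 0.13378; Mn = 0.13378, O = 0.13378.
FeO (M=71.844): mol = 0.46684; Fe = 0.46684, O = 0.46684.
Al2O3 (M=101.961): mol = 0.20037; Al = 0.40074, O = 0.60111.
SiO2 (M=60.083): mol = 0.60133; Si = 0.60133, O = 1.20266.
ΣO = 2.40439; factor = 12/ΣO = 4.99087.
Al apfu = 0.40074 × 4.99087 = 2.000.

2.000 Al apfu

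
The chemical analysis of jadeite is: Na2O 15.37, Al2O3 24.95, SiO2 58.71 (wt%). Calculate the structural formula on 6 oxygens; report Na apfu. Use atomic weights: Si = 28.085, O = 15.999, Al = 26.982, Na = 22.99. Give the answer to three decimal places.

1.013 Na apfu

Na2O: 15.37/61.979 = 0.24799 mol → 0.49598 mol Na, 0.24799 mol O.
Al2O3: 24.95/101.961 = 0.24470 mol → 0.48940 mol Al, 0.73410 mol O.
SiO2: 58.71/60.083 = 0.97715 mol → 0.97715 mol Si, 1.95430 mol O.
Total oxygen = 2.93639 mol. Normalization factor = 6/2.93639 = 2.04333.
Na per 6 O = 0.49598 × 2.04333 = 1.013.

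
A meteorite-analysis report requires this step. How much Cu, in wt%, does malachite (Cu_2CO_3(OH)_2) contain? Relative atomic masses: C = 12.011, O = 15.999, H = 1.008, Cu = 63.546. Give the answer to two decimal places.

M(Cu_2CO_3(OH)_2) = 221.114 g/mol.
Cu contributes 2 × 63.546 = 127.092 g per mole.
127.092/221.114 = 0.5748 → 57.48%.

57.48 wt%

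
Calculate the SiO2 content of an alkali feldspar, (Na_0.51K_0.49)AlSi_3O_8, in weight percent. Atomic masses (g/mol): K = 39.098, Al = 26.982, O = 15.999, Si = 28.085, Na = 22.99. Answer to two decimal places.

Formula mass = 270.112 g/mol.
3 Si → 3.0000 mol SiO2 per formula unit; M(SiO2) = 60.083, so SiO2 mass = 180.249 g.
180.249/270.112 × 100 = 66.73 wt%.

66.73 wt%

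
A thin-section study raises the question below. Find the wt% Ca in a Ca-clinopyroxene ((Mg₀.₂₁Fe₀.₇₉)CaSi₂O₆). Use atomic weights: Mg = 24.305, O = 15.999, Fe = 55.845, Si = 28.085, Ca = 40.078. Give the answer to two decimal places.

Formula mass = 0.21·24.305 + 0.79·55.845 + 1·40.078 + 2·28.085 + 6·15.999 = 241.464 g/mol, of which 40.078 g is Ca.
So Ca makes up 40.078/241.464 = 0.1660 of the mass, i.e. 16.60%.

16.60 weight percent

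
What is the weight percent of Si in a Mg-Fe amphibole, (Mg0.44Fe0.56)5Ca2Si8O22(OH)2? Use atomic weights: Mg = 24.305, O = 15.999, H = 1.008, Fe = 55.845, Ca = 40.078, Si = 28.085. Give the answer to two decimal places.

24.95 mass %

Formula mass = 2.20*24.305 + 2.80*55.845 + 2*40.078 + 8*28.085 + 24*15.999 + 2*1.008 = 900.665 g/mol, of which 224.680 g is Si.
So Si makes up 224.680/900.665 = 0.2495 of the mass, i.e. 24.95%.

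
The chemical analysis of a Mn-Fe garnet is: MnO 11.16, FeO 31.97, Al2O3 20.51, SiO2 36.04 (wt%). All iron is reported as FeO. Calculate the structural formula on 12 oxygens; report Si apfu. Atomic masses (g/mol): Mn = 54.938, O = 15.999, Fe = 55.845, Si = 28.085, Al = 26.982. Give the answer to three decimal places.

MnO (M=70.937): mol = 0.15732; Mn = 0.15732, O = 0.15732.
FeO (M=71.844): mol = 0.44499; Fe = 0.44499, O = 0.44499.
Al2O3 (M=101.961): mol = 0.20116; Al = 0.40232, O = 0.60348.
SiO2 (M=60.083): mol = 0.59984; Si = 0.59984, O = 1.19968.
ΣO = 2.40547; factor = 12/ΣO = 4.98863.
Si apfu = 0.59984 × 4.98863 = 2.992.

2.992 Si apfu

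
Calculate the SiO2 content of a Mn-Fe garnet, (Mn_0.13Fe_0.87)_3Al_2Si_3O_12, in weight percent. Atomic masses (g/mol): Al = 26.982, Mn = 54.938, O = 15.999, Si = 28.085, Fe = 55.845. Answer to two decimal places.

Formula mass = 497.388 g/mol.
3 Si → 3.0000 mol SiO2 per formula unit; M(SiO2) = 60.083, so SiO2 mass = 180.249 g.
180.249/497.388 × 100 = 36.24 wt%.

36.24 wt%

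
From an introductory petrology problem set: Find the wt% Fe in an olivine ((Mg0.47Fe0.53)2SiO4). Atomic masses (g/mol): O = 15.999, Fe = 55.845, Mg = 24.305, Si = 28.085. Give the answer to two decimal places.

34.00 mass %

M((Mg0.47Fe0.53)2SiO4) = 174.123 g/mol.
Fe contributes 1.06 × 55.845 = 59.196 g per mole.
59.196/174.123 = 0.3400 → 34.00%.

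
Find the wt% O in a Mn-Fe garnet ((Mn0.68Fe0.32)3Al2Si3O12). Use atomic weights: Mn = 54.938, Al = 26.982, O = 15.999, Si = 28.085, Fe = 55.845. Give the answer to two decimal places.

38.72 weight percent

M((Mn0.68Fe0.32)3Al2Si3O12) = 495.892 g/mol.
O contributes 12 × 15.999 = 191.988 g per mole.
191.988/495.892 = 0.3872 → 38.72%.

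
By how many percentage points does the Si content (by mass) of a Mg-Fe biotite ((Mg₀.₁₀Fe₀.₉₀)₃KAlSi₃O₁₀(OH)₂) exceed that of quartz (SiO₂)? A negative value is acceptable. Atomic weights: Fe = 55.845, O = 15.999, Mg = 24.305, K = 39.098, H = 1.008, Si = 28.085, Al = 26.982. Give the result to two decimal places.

-29.97 percentage points

Si in (Mg₀.₁₀Fe₀.₉₀)₃KAlSi₃O₁₀(OH)₂: molar mass 502.412 g/mol; 3×28.085 = 84.255 g → 16.77 wt%.
Si in SiO₂: molar mass 60.083 g/mol; 1×28.085 = 28.085 g → 46.74 wt%.
Difference = 16.77 − 46.74 = -29.97 percentage points.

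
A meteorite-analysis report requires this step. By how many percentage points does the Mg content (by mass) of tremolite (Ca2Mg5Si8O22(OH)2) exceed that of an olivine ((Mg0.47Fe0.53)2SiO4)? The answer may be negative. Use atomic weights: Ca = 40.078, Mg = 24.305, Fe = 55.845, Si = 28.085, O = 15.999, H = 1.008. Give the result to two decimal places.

1.84 percentage points

Mg in Ca2Mg5Si8O22(OH)2: molar mass 812.353 g/mol; 5×24.305 = 121.525 g → 14.96 wt%.
Mg in (Mg0.47Fe0.53)2SiO4: molar mass 174.123 g/mol; 0.94×24.305 = 22.847 g → 13.12 wt%.
Difference = 14.96 − 13.12 = 1.84 percentage points.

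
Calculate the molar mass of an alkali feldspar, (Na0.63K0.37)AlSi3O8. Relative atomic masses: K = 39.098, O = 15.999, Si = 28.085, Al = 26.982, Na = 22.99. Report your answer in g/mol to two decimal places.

M = 0.63·22.99 + 0.37·39.098 + 1·26.982 + 3·28.085 + 8·15.999

268.18 g/mol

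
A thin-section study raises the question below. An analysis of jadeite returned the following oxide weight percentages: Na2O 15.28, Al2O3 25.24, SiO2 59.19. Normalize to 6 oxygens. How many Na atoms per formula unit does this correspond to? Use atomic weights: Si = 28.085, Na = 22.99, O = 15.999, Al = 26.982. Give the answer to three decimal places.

1.000 Na apfu

Na2O (M=61.979): mol = 0.24654; Na = 0.49308, O = 0.24654.
Al2O3 (M=101.961): mol = 0.24755; Al = 0.49510, O = 0.74265.
SiO2 (M=60.083): mol = 0.98514; Si = 0.98514, O = 1.97028.
ΣO = 2.95947; factor = 6/ΣO = 2.02739.
Na apfu = 0.49308 × 2.02739 = 1.000.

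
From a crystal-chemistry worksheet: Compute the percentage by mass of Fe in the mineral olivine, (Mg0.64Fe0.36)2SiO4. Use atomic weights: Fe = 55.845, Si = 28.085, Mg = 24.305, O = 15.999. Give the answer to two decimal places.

Molar mass of (Mg0.64Fe0.36)2SiO4: 1.28×24.305 + 0.72×55.845 + 1×28.085 + 4×15.999 = 163.400 g/mol.
Mass of Fe per formula unit: 0.72 × 55.845 = 40.208 g.
Weight fraction Fe = 40.208 / 163.400 = 0.2461.

24.61 weight percent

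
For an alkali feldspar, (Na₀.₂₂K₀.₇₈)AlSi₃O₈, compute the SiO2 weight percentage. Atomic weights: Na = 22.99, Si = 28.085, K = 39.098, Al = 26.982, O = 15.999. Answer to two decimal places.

65.60 wt%

Formula mass = 274.783 g/mol.
3 Si → 3.0000 mol SiO2 per formula unit; M(SiO2) = 60.083, so SiO2 mass = 180.249 g.
180.249/274.783 × 100 = 65.60 wt%.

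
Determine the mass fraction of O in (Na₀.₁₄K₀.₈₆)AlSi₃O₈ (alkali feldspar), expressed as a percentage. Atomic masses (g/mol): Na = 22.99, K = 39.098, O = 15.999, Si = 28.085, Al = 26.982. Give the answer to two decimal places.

46.36 wt%

Molar mass of (Na₀.₁₄K₀.₈₆)AlSi₃O₈: 0.14×22.99 + 0.86×39.098 + 1×26.982 + 3×28.085 + 8×15.999 = 276.072 g/mol.
Mass of O per formula unit: 8 × 15.999 = 127.992 g.
Weight fraction O = 127.992 / 276.072 = 0.4636.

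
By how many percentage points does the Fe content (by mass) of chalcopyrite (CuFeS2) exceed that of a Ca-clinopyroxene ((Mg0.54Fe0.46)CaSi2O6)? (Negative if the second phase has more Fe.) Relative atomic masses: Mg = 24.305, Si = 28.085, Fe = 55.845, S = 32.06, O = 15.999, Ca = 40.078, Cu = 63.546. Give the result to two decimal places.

19.31 percentage points

First mineral: 55.845 g Fe in 183.511 g formula = 30.43 wt% Fe.
Second mineral: 25.689 g Fe in 231.055 g formula = 11.12 wt% Fe.
30.43% − 11.12% gives a difference of 19.31 percentage points.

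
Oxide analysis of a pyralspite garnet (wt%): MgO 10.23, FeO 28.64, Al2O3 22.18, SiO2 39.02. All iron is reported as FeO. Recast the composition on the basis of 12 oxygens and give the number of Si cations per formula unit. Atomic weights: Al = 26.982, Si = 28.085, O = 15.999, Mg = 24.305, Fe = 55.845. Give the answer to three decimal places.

2.993 Si apfu

MgO (M=40.304): mol = 0.25382; Mg = 0.25382, O = 0.25382.
FeO (M=71.844): mol = 0.39864; Fe = 0.39864, O = 0.39864.
Al2O3 (M=101.961): mol = 0.21753; Al = 0.43506, O = 0.65259.
SiO2 (M=60.083): mol = 0.64943; Si = 0.64943, O = 1.29886.
ΣO = 2.60391; factor = 12/ΣO = 4.60845.
Si apfu = 0.64943 × 4.60845 = 2.993.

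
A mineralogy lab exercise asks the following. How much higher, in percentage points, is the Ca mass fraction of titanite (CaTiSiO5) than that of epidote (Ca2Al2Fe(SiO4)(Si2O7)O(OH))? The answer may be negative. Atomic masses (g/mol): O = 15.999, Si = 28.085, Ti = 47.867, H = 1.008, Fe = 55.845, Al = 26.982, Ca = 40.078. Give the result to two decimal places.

3.86 percentage points

M(CaTiSiO5) = 196.025 g/mol, so wt% Ca = 40.078/196.025 × 100 = 20.45%.
M(Ca2Al2Fe(SiO4)(Si2O7)O(OH)) = 483.215 g/mol, so wt% Ca = 80.156/483.215 × 100 = 16.59%.
20.45 − 16.59 = 3.86 pp.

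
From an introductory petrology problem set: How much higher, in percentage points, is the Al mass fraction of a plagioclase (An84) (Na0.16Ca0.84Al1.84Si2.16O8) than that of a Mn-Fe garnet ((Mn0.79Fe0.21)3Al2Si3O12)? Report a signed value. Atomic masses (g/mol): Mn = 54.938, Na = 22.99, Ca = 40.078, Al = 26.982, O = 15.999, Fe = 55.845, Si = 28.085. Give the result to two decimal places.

Al in Na0.16Ca0.84Al1.84Si2.16O8: molar mass 275.646 g/mol; 1.84×26.982 = 49.647 g → 18.01 wt%.
Al in (Mn0.79Fe0.21)3Al2Si3O12: molar mass 495.592 g/mol; 2×26.982 = 53.964 g → 10.89 wt%.
Difference = 18.01 − 10.89 = 7.12 percentage points.

7.12 percentage points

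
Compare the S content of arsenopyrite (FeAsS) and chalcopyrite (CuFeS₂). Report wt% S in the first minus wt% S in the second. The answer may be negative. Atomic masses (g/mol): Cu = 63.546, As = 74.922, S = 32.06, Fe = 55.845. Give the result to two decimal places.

M(FeAsS) = 162.827 g/mol, so wt% S = 32.060/162.827 × 100 = 19.69%.
M(CuFeS₂) = 183.511 g/mol, so wt% S = 64.120/183.511 × 100 = 34.94%.
19.69 − 34.94 = -15.25 pp.

-15.25 percentage points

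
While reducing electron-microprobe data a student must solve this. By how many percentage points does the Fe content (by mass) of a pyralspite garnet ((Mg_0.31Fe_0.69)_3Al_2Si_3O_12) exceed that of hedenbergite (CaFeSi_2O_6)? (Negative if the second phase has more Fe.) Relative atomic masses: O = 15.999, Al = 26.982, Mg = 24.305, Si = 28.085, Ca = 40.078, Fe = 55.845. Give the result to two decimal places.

2.17 percentage points

Fe in (Mg_0.31Fe_0.69)_3Al_2Si_3O_12: molar mass 468.410 g/mol; 2.07×55.845 = 115.599 g → 24.68 wt%.
Fe in CaFeSi_2O_6: molar mass 248.087 g/mol; 1×55.845 = 55.845 g → 22.51 wt%.
Difference = 24.68 − 22.51 = 2.17 percentage points.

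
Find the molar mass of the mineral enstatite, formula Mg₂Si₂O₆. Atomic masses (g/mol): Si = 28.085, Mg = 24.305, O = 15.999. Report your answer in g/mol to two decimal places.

The formula mass is the sum 2·24.305 + 2·28.085 + 6·15.999.

200.77 g/mol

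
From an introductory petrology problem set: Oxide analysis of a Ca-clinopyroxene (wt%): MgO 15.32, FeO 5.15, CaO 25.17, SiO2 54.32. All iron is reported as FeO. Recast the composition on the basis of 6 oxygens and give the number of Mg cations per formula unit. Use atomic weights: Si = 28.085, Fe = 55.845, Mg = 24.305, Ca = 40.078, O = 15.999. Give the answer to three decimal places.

MgO: 15.32/40.304 = 0.38011 mol → 0.38011 mol Mg, 0.38011 mol O.
FeO: 5.15/71.844 = 0.07168 mol → 0.07168 mol Fe, 0.07168 mol O.
CaO: 25.17/56.077 = 0.44885 mol → 0.44885 mol Ca, 0.44885 mol O.
SiO2: 54.32/60.083 = 0.90408 mol → 0.90408 mol Si, 1.80816 mol O.
Total oxygen = 2.70880 mol. Normalization factor = 6/2.70880 = 2.21500.
Mg per 6 O = 0.38011 × 2.21500 = 0.842.

0.842 Mg apfu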